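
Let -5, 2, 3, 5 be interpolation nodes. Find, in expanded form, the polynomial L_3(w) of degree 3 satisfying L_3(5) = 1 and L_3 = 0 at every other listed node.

L_3(w) = (w + 5)(w - 2)(w - 3) / [(10)·(3)·(2)]
       = (w^3 - 19w + 30) / (60)

L_3(w) = (1/60)w^3 - (19/60)w + 1/2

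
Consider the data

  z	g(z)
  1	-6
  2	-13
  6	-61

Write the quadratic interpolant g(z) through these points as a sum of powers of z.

g(z) = -z^2 - 4z - 1

Build the Lagrange basis polynomials:
L_0(z) = (z - 2)(z - 6) / [5] = (1/5)z^2 - (8/5)z + 12/5
L_1(z) = (z - 1)(z - 6) / [-4] = -(1/4)z^2 + (7/4)z - 3/2
L_2(z) = (z - 1)(z - 2) / [20] = (1/20)z^2 - (3/20)z + 1/10
g(z) = (-6)·L_0 + (-13)·L_1 + (-61)·L_2
  (-6)·L_0(z) = -(6/5)z^2 + (48/5)z - 72/5
  (-13)·L_1(z) = (13/4)z^2 - (91/4)z + 39/2
  (-61)·L_2(z) = -(61/20)z^2 + (183/20)z - 61/10
Adding term by term: -z^2 - 4z - 1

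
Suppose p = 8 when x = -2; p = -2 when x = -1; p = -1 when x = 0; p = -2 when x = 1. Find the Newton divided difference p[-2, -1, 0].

p[-2,-1] = (-2 - 8) / (-1 - (-2)) = -10
p[-1,0] = (-1 - (-2)) / (0 - (-1)) = 1
p[-2,-1,0] = (1 - (-10)) / (0 - (-2)) = 11/2

11/2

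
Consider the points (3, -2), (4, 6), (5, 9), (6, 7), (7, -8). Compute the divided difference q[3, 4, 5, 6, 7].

q[3,4] = (6 - (-2)) / (4 - 3) = 8
q[4,5] = (9 - 6) / (5 - 4) = 3
q[5,6] = (7 - 9) / (6 - 5) = -2
q[6,7] = (-8 - 7) / (7 - 6) = -15
q[3,4,5] = (3 - 8) / (5 - 3) = -5/2
q[4,5,6] = (-2 - 3) / (6 - 4) = -5/2
q[5,6,7] = (-15 - (-2)) / (7 - 5) = -13/2
q[3,4,5,6] = (-5/2 - (-5/2)) / (6 - 3) = 0
q[4,5,6,7] = (-13/2 - (-5/2)) / (7 - 4) = -4/3
q[3,4,5,6,7] = (-4/3 - 0) / (7 - 3) = -1/3

-1/3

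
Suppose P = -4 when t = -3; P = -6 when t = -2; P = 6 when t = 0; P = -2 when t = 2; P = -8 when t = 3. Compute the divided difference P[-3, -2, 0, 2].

-31/30

P[-3,-2] = (-6 - (-4)) / (-2 - (-3)) = -2
P[-2,0] = (6 - (-6)) / (0 - (-2)) = 6
P[0,2] = (-2 - 6) / (2 - 0) = -4
P[-3,-2,0] = (6 - (-2)) / (0 - (-3)) = 8/3
P[-2,0,2] = (-4 - 6) / (2 - (-2)) = -5/2
P[-3,-2,0,2] = (-5/2 - 8/3) / (2 - (-3)) = -31/30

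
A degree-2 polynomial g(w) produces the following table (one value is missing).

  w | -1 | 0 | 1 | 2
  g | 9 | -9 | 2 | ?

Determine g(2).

42

The 3 known values determine g uniquely (degree ≤ 2).
Evaluate each Lagrange basis at w = 2:
L_0(2) = (2)·(1)/[(-1)·(-2)] = 1
L_1(2) = (3)·(1)/[(1)·(-1)] = -3
L_2(2) = (3)·(2)/[(2)·(1)] = 3
Sum: 9·(1) + (-9)·(-3) + 2·(3) = 42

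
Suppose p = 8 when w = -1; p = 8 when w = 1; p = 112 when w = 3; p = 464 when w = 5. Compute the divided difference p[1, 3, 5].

31

p[1,3] = (112 - 8) / (3 - 1) = 52
p[3,5] = (464 - 112) / (5 - 3) = 176
p[1,3,5] = (176 - 52) / (5 - 1) = 31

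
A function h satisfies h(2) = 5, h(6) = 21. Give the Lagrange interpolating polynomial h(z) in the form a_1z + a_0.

L_0(z) = (z - 6) / [-4] = -(1/4)z + 3/2
L_1(z) = (z - 2) / [4] = (1/4)z - 1/2
h(z) = 5·L_0 + 21·L_1
  5·L_0(z) = -(5/4)z + 15/2
  21·L_1(z) = (21/4)z - 21/2
Adding term by term: 4z - 3

h(z) = 4z - 3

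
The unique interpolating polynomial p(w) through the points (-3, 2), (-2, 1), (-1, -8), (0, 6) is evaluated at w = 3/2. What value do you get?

Evaluate each Lagrange basis at w = 3/2:
L_0(3/2) = (7/2)·(5/2)·(3/2)/[(-1)·(-2)·(-3)] = -35/16
L_1(3/2) = (9/2)·(5/2)·(3/2)/[(1)·(-1)·(-2)] = 135/16
L_2(3/2) = (9/2)·(7/2)·(3/2)/[(2)·(1)·(-1)] = -189/16
L_3(3/2) = (9/2)·(7/2)·(5/2)/[(3)·(2)·(1)] = 105/16
Sum: 2·(-35/16) + 1·(135/16) + (-8)·(-189/16) + 6·(105/16) = 2207/16

2207/16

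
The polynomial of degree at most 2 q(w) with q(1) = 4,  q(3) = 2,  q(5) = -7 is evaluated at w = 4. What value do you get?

Evaluate each Lagrange basis at w = 4:
L_0(4) = (1)·(-1)/[(-2)·(-4)] = -1/8
L_1(4) = (3)·(-1)/[(2)·(-2)] = 3/4
L_2(4) = (3)·(1)/[(4)·(2)] = 3/8
Sum: 4·(-1/8) + 2·(3/4) + (-7)·(3/8) = -13/8

-13/8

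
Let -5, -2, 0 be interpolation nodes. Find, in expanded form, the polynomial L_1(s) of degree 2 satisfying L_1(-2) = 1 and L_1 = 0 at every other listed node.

L_1(s) = (s + 5)s / [(3)·(-2)]
       = (s^2 + 5s) / (-6)

L_1(s) = -(1/6)s^2 - (5/6)s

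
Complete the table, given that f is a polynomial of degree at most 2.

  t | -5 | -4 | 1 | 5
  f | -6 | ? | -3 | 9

The 3 known values determine f uniquely (degree ≤ 2).
Evaluate each Lagrange basis at t = -4:
L_0(-4) = (-5)·(-9)/[(-6)·(-10)] = 3/4
L_1(-4) = (1)·(-9)/[(6)·(-4)] = 3/8
L_2(-4) = (1)·(-5)/[(10)·(4)] = -1/8
Sum: (-6)·(3/4) + (-3)·(3/8) + 9·(-1/8) = -27/4

-27/4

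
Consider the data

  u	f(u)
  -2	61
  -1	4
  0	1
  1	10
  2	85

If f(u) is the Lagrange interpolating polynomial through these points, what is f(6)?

5485

Evaluate each Lagrange basis at u = 6:
L_0(6) = (7)·(6)·(5)·(4)/[(-1)·(-2)·(-3)·(-4)] = 35
L_1(6) = (8)·(6)·(5)·(4)/[(1)·(-1)·(-2)·(-3)] = -160
L_2(6) = (8)·(7)·(5)·(4)/[(2)·(1)·(-1)·(-2)] = 280
L_3(6) = (8)·(7)·(6)·(4)/[(3)·(2)·(1)·(-1)] = -224
L_4(6) = (8)·(7)·(6)·(5)/[(4)·(3)·(2)·(1)] = 70
Sum: 61·(35) + 4·(-160) + 1·(280) + 10·(-224) + 85·(70) = 5485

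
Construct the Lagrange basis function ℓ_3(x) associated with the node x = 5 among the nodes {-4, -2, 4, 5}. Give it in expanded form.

ℓ_3(x) = (1/63)x^3 + (2/63)x^2 - (16/63)x - 32/63

ℓ_3(x) = (x + 4)(x + 2)(x - 4) / [(9)·(7)·(1)]
       = (x^3 + 2x^2 - 16x - 32) / (63)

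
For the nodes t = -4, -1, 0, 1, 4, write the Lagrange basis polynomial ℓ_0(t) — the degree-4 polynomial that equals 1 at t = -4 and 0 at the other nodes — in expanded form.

ℓ_0(t) = (1/480)t^4 - (1/120)t^3 - (1/480)t^2 + (1/120)t

ℓ_0(t) = (t + 1)t(t - 1)(t - 4) / [(-3)·(-4)·(-5)·(-8)]
       = (t^4 - 4t^3 - t^2 + 4t) / (480)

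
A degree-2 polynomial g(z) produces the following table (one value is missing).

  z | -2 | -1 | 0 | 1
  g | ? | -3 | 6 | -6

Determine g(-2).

-33

The 3 known values determine g uniquely (degree ≤ 2).
Evaluate each Lagrange basis at z = -2:
L_0(-2) = (-2)·(-3)/[(-1)·(-2)] = 3
L_1(-2) = (-1)·(-3)/[(1)·(-1)] = -3
L_2(-2) = (-1)·(-2)/[(2)·(1)] = 1
Sum: (-3)·(3) + 6·(-3) + (-6)·(1) = -33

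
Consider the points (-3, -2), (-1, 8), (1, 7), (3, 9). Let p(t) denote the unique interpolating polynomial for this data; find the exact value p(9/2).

Evaluate each Lagrange basis at t = 9/2:
L_0(9/2) = (11/2)·(7/2)·(3/2)/[(-2)·(-4)·(-6)] = -77/128
L_1(9/2) = (15/2)·(7/2)·(3/2)/[(2)·(-2)·(-4)] = 315/128
L_2(9/2) = (15/2)·(11/2)·(3/2)/[(4)·(2)·(-2)] = -495/128
L_3(9/2) = (15/2)·(11/2)·(7/2)/[(6)·(4)·(2)] = 385/128
Sum: (-2)·(-77/128) + 8·(315/128) + 7·(-495/128) + 9·(385/128) = 1337/64

1337/64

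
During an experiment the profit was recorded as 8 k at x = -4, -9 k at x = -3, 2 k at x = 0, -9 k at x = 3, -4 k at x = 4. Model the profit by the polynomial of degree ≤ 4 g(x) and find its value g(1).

L_0(1) = (4)·(1)·(-2)·(-3)/[(-1)·(-4)·(-7)·(-8)] = 3/28
L_1(1) = (5)·(1)·(-2)·(-3)/[(1)·(-3)·(-6)·(-7)] = -5/21
L_2(1) = (5)·(4)·(-2)·(-3)/[(4)·(3)·(-3)·(-4)] = 5/6
L_3(1) = (5)·(4)·(1)·(-3)/[(7)·(6)·(3)·(-1)] = 10/21
L_4(1) = (5)·(4)·(1)·(-2)/[(8)·(7)·(4)·(1)] = -5/28
Sum: 8·(3/28) + (-9)·(-5/21) + 2·(5/6) + (-9)·(10/21) + (-4)·(-5/28) = 23/21

23/21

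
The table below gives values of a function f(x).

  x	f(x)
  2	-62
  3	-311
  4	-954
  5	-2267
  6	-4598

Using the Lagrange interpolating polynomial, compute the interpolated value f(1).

-3

Evaluate each Lagrange basis at x = 1:
L_0(1) = (-2)·(-3)·(-4)·(-5)/[(-1)·(-2)·(-3)·(-4)] = 5
L_1(1) = (-1)·(-3)·(-4)·(-5)/[(1)·(-1)·(-2)·(-3)] = -10
L_2(1) = (-1)·(-2)·(-4)·(-5)/[(2)·(1)·(-1)·(-2)] = 10
L_3(1) = (-1)·(-2)·(-3)·(-5)/[(3)·(2)·(1)·(-1)] = -5
L_4(1) = (-1)·(-2)·(-3)·(-4)/[(4)·(3)·(2)·(1)] = 1
Sum: (-62)·(5) + (-311)·(-10) + (-954)·(10) + (-2267)·(-5) + (-4598)·(1) = -3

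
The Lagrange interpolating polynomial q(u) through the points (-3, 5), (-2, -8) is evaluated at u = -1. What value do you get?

-21

Evaluate each Lagrange basis at u = -1:
L_0(-1) = (1)/[(-1)] = -1
L_1(-1) = (2)/[(1)] = 2
Sum: 5·(-1) + (-8)·(2) = -21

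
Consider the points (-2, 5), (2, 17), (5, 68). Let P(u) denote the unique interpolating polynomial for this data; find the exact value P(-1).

Using Newton's divided-difference form:
P[-2,2] = (17 - 5) / (2 - (-2)) = 3
P[2,5] = (68 - 17) / (5 - 2) = 17
P[-2,2,5] = (17 - 3) / (5 - (-2)) = 2
P(-1) = 5 + 3·(1) + 2·(1)·(-3) = 2

2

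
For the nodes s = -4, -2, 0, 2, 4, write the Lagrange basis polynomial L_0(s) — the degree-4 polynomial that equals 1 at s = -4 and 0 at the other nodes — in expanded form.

L_0(s) = (s + 2)s(s - 2)(s - 4) / [(-2)·(-4)·(-6)·(-8)]
       = (s^4 - 4s^3 - 4s^2 + 16s) / (384)

L_0(s) = (1/384)s^4 - (1/96)s^3 - (1/96)s^2 + (1/24)s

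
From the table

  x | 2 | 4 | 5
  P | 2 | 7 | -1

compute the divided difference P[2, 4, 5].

-7/2

P[2,4] = (7 - 2) / (4 - 2) = 5/2
P[4,5] = (-1 - 7) / (5 - 4) = -8
P[2,4,5] = (-8 - 5/2) / (5 - 2) = -7/2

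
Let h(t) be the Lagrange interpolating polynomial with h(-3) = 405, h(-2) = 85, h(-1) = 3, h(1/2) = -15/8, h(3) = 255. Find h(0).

-3

L_0(0) = (2)·(1)·(-1/2)·(-3)/[(-1)·(-2)·(-7/2)·(-6)] = 1/14
L_1(0) = (3)·(1)·(-1/2)·(-3)/[(1)·(-1)·(-5/2)·(-5)] = -9/25
L_2(0) = (3)·(2)·(-1/2)·(-3)/[(2)·(1)·(-3/2)·(-4)] = 3/4
L_3(0) = (3)·(2)·(1)·(-3)/[(7/2)·(5/2)·(3/2)·(-5/2)] = 96/175
L_4(0) = (3)·(2)·(1)·(-1/2)/[(6)·(5)·(4)·(5/2)] = -1/100
Sum: 405·(1/14) + 85·(-9/25) + 3·(3/4) + (-15/8)·(96/175) + 255·(-1/100) = -3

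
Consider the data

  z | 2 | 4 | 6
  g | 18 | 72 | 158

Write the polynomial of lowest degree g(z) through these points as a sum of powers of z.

Newton's divided differences:
g[2,4] = (72 - 18) / (4 - 2) = 27
g[4,6] = (158 - 72) / (6 - 4) = 43
g[2,4,6] = (43 - 27) / (6 - 2) = 4
g(z) = 18 + 27·(z - 2) + 4·(z - 2)(z - 4)
Expanding: g(z) = 4z^2 + 3z - 4

g(z) = 4z^2 + 3z - 4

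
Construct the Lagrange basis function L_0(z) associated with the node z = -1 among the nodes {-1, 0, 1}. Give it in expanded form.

L_0(z) = (1/2)z^2 - (1/2)z

L_0(z) = z(z - 1) / [(-1)·(-2)]
       = (z^2 - z) / (2)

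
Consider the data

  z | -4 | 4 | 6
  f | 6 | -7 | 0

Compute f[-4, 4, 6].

41/80

f[-4,4] = (-7 - 6) / (4 - (-4)) = -13/8
f[4,6] = (0 - (-7)) / (6 - 4) = 7/2
f[-4,4,6] = (7/2 - (-13/8)) / (6 - (-4)) = 41/80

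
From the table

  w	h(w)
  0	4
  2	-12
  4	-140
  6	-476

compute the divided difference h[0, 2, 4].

-14

h[0,2] = (-12 - 4) / (2 - 0) = -8
h[2,4] = (-140 - (-12)) / (4 - 2) = -64
h[0,2,4] = (-64 - (-8)) / (4 - 0) = -14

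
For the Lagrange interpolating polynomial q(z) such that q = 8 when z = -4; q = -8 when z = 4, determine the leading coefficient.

-2

The leading coefficient equals the top divided difference q[-4,4].
q[-4,4] = (-8 - 8) / (4 - (-4)) = -2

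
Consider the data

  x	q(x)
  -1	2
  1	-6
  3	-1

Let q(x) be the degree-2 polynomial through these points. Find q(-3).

L_0(-3) = (-4)·(-6)/[(-2)·(-4)] = 3
L_1(-3) = (-2)·(-6)/[(2)·(-2)] = -3
L_2(-3) = (-2)·(-4)/[(4)·(2)] = 1
Sum: 2·(3) + (-6)·(-3) + (-1)·(1) = 23

23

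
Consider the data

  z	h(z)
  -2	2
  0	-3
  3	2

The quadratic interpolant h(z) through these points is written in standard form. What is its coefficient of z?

L_0(z) = z(z - 3) / [10] = (1/10)z^2 - (3/10)z
L_1(z) = (z + 2)(z - 3) / [-6] = -(1/6)z^2 + (1/6)z + 1
L_2(z) = (z + 2)z / [15] = (1/15)z^2 + (2/15)z
h(z) = 2·L_0 + (-3)·L_1 + 2·L_2
Only the coefficient of z is needed; take it from each L_i and combine:
2·(-3/10) + (-3)·(1/6) + 2·(2/15) = -5/6

-5/6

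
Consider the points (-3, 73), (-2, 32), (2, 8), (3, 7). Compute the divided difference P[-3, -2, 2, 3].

-1

P[-3,-2] = (32 - 73) / (-2 - (-3)) = -41
P[-2,2] = (8 - 32) / (2 - (-2)) = -6
P[2,3] = (7 - 8) / (3 - 2) = -1
P[-3,-2,2] = (-6 - (-41)) / (2 - (-3)) = 7
P[-2,2,3] = (-1 - (-6)) / (3 - (-2)) = 1
P[-3,-2,2,3] = (1 - 7) / (3 - (-3)) = -1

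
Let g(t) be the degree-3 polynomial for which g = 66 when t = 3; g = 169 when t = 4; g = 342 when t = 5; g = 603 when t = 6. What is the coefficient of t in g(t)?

-1

L_0(t) = (t - 4)(t - 5)(t - 6) / [-6] = -(1/6)t^3 + (5/2)t^2 - (37/3)t + 20
L_1(t) = (t - 3)(t - 5)(t - 6) / [2] = (1/2)t^3 - 7t^2 + (63/2)t - 45
L_2(t) = (t - 3)(t - 4)(t - 6) / [-2] = -(1/2)t^3 + (13/2)t^2 - 27t + 36
L_3(t) = (t - 3)(t - 4)(t - 5) / [6] = (1/6)t^3 - 2t^2 + (47/6)t - 10
g(t) = 66·L_0 + 169·L_1 + 342·L_2 + 603·L_3
Only the coefficient of t is needed; take it from each L_i and combine:
66·(-37/3) + 169·(63/2) + 342·(-27) + 603·(47/6) = -1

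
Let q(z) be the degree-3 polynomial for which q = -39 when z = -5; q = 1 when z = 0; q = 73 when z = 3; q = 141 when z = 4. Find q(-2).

Using Newton's divided-difference form:
q[-5,0] = (1 - (-39)) / (0 - (-5)) = 8
q[0,3] = (73 - 1) / (3 - 0) = 24
q[3,4] = (141 - 73) / (4 - 3) = 68
q[-5,0,3] = (24 - 8) / (3 - (-5)) = 2
q[0,3,4] = (68 - 24) / (4 - 0) = 11
q[-5,0,3,4] = (11 - 2) / (4 - (-5)) = 1
q(-2) = -39 + 8·(3) + 2·(3)·(-2) + 1·(3)·(-2)·(-5) = 3

3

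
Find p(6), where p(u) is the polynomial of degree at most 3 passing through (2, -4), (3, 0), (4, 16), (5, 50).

108

Using Newton's divided-difference form:
p[2,3] = (0 - (-4)) / (3 - 2) = 4
p[3,4] = (16 - 0) / (4 - 3) = 16
p[4,5] = (50 - 16) / (5 - 4) = 34
p[2,3,4] = (16 - 4) / (4 - 2) = 6
p[3,4,5] = (34 - 16) / (5 - 3) = 9
p[2,3,4,5] = (9 - 6) / (5 - 2) = 1
p(6) = -4 + 4·(4) + 6·(4)·(3) + 1·(4)·(3)·(2) = 108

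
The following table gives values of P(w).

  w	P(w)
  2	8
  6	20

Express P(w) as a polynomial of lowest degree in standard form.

L_0(w) = (w - 6) / [-4] = -(1/4)w + 3/2
L_1(w) = (w - 2) / [4] = (1/4)w - 1/2
P(w) = 8·L_0 + 20·L_1
  8·L_0(w) = -2w + 12
  20·L_1(w) = 5w - 10
Adding term by term: 3w + 2

P(w) = 3w + 2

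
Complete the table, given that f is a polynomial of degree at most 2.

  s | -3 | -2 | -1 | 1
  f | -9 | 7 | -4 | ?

The 3 known values determine f uniquely (degree ≤ 2).
Evaluate each Lagrange basis at s = 1:
L_0(1) = (3)·(2)/[(-1)·(-2)] = 3
L_1(1) = (4)·(2)/[(1)·(-1)] = -8
L_2(1) = (4)·(3)/[(2)·(1)] = 6
Sum: (-9)·(3) + 7·(-8) + (-4)·(6) = -107

-107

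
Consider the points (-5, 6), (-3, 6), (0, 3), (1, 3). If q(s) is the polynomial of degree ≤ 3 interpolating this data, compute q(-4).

13/2

L_0(-4) = (-1)·(-4)·(-5)/[(-2)·(-5)·(-6)] = 1/3
L_1(-4) = (1)·(-4)·(-5)/[(2)·(-3)·(-4)] = 5/6
L_2(-4) = (1)·(-1)·(-5)/[(5)·(3)·(-1)] = -1/3
L_3(-4) = (1)·(-1)·(-4)/[(6)·(4)·(1)] = 1/6
Sum: 6·(1/3) + 6·(5/6) + 3·(-1/3) + 3·(1/6) = 13/2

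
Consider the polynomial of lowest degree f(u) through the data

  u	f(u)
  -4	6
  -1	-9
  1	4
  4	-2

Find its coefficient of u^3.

-1/2

Build the Lagrange basis polynomials:
L_0(u) = (u + 1)(u - 1)(u - 4) / [-120] = -(1/120)u^3 + (1/30)u^2 + (1/120)u - 1/30
L_1(u) = (u + 4)(u - 1)(u - 4) / [30] = (1/30)u^3 - (1/30)u^2 - (8/15)u + 8/15
L_2(u) = (u + 4)(u + 1)(u - 4) / [-30] = -(1/30)u^3 - (1/30)u^2 + (8/15)u + 8/15
L_3(u) = (u + 4)(u + 1)(u - 1) / [120] = (1/120)u^3 + (1/30)u^2 - (1/120)u - 1/30
f(u) = 6·L_0 + (-9)·L_1 + 4·L_2 + (-2)·L_3
Only the coefficient of u^3 is needed; take it from each L_i and combine:
6·(-1/120) + (-9)·(1/30) + 4·(-1/30) + (-2)·(1/120) = -1/2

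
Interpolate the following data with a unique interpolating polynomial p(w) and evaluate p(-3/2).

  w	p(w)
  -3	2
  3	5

Evaluate each Lagrange basis at w = -3/2:
L_0(-3/2) = (-9/2)/[(-6)] = 3/4
L_1(-3/2) = (3/2)/[(6)] = 1/4
Sum: 2·(3/4) + 5·(1/4) = 11/4

11/4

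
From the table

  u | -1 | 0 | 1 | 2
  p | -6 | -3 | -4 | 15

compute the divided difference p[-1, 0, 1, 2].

p[-1,0] = (-3 - (-6)) / (0 - (-1)) = 3
p[0,1] = (-4 - (-3)) / (1 - 0) = -1
p[1,2] = (15 - (-4)) / (2 - 1) = 19
p[-1,0,1] = (-1 - 3) / (1 - (-1)) = -2
p[0,1,2] = (19 - (-1)) / (2 - 0) = 10
p[-1,0,1,2] = (10 - (-2)) / (2 - (-1)) = 4

4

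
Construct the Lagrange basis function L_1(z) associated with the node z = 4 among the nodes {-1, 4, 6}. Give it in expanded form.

L_1(z) = -(1/10)z^2 + (1/2)z + 3/5

L_1(z) = (z + 1)(z - 6) / [(5)·(-2)]
       = (z^2 - 5z - 6) / (-10)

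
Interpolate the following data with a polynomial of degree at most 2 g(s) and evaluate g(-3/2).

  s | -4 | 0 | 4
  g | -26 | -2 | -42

Evaluate each Lagrange basis at s = -3/2:
L_0(-3/2) = (-3/2)·(-11/2)/[(-4)·(-8)] = 33/128
L_1(-3/2) = (5/2)·(-11/2)/[(4)·(-4)] = 55/64
L_2(-3/2) = (5/2)·(-3/2)/[(8)·(4)] = -15/128
Sum: (-26)·(33/128) + (-2)·(55/64) + (-42)·(-15/128) = -7/2

-7/2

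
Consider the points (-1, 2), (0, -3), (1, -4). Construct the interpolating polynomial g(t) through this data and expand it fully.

Newton's divided differences:
g[-1,0] = (-3 - 2) / (0 - (-1)) = -5
g[0,1] = (-4 - (-3)) / (1 - 0) = -1
g[-1,0,1] = (-1 - (-5)) / (1 - (-1)) = 2
g(t) = 2 + (-5)·(t + 1) + 2·(t + 1)t
Expanding: g(t) = 2t^2 - 3t - 3

g(t) = 2t^2 - 3t - 3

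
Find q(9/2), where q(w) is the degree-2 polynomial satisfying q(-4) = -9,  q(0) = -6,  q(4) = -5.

L_0(9/2) = (9/2)·(1/2)/[(-4)·(-8)] = 9/128
L_1(9/2) = (17/2)·(1/2)/[(4)·(-4)] = -17/64
L_2(9/2) = (17/2)·(9/2)/[(8)·(4)] = 153/128
Sum: (-9)·(9/128) + (-6)·(-17/64) + (-5)·(153/128) = -321/64

-321/64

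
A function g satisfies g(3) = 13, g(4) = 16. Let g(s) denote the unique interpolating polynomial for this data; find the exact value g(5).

Evaluate each Lagrange basis at s = 5:
L_0(5) = (1)/[(-1)] = -1
L_1(5) = (2)/[(1)] = 2
Sum: 13·(-1) + 16·(2) = 19

19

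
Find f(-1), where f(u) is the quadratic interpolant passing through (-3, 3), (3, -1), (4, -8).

L_0(-1) = (-4)·(-5)/[(-6)·(-7)] = 10/21
L_1(-1) = (2)·(-5)/[(6)·(-1)] = 5/3
L_2(-1) = (2)·(-4)/[(7)·(1)] = -8/7
Sum: 3·(10/21) + (-1)·(5/3) + (-8)·(-8/7) = 187/21

187/21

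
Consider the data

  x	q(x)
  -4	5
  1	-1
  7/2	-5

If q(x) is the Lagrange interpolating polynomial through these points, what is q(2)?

-63/25

Evaluate each Lagrange basis at x = 2:
L_0(2) = (1)·(-3/2)/[(-5)·(-15/2)] = -1/25
L_1(2) = (6)·(-3/2)/[(5)·(-5/2)] = 18/25
L_2(2) = (6)·(1)/[(15/2)·(5/2)] = 8/25
Sum: 5·(-1/25) + (-1)·(18/25) + (-5)·(8/25) = -63/25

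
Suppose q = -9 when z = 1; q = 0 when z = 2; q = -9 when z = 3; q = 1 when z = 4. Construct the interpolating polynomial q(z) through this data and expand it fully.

q(z) = (37/6)z^3 - 46z^2 + (623/6)z - 73

Build the Lagrange basis polynomials:
L_0(z) = (z - 2)(z - 3)(z - 4) / [-6] = -(1/6)z^3 + (3/2)z^2 - (13/3)z + 4
L_1(z) = (z - 1)(z - 3)(z - 4) / [2] = (1/2)z^3 - 4z^2 + (19/2)z - 6
L_2(z) = (z - 1)(z - 2)(z - 4) / [-2] = -(1/2)z^3 + (7/2)z^2 - 7z + 4
L_3(z) = (z - 1)(z - 2)(z - 3) / [6] = (1/6)z^3 - z^2 + (11/6)z - 1
q(z) = (-9)·L_0 + 0·L_1 + (-9)·L_2 + 1·L_3
  (-9)·L_0(z) = (3/2)z^3 - (27/2)z^2 + 39z - 36
  0·L_1(z) = 0
  (-9)·L_2(z) = (9/2)z^3 - (63/2)z^2 + 63z - 36
  1·L_3(z) = (1/6)z^3 - z^2 + (11/6)z - 1
Adding term by term: (37/6)z^3 - 46z^2 + (623/6)z - 73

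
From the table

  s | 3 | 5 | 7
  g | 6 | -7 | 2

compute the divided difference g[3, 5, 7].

g[3,5] = (-7 - 6) / (5 - 3) = -13/2
g[5,7] = (2 - (-7)) / (7 - 5) = 9/2
g[3,5,7] = (9/2 - (-13/2)) / (7 - 3) = 11/4

11/4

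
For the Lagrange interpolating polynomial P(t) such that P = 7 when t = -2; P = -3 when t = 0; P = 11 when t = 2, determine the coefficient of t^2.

3

The leading coefficient equals the top divided difference P[-2,0,2].
P[-2,0] = (-3 - 7) / (0 - (-2)) = -5
P[0,2] = (11 - (-3)) / (2 - 0) = 7
P[-2,0,2] = (7 - (-5)) / (2 - (-2)) = 3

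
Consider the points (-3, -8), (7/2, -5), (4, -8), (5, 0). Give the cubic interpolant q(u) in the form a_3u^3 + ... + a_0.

q(u) = (50/39)u^3 - (87/13)u^2 - (389/39)u + 740/13

Build the Lagrange basis polynomials:
L_0(u) = (u - 7/2)(u - 4)(u - 5) / [-364] = -(1/364)u^3 + (25/728)u^2 - (103/728)u + 5/26
L_1(u) = (u + 3)(u - 4)(u - 5) / [39/8] = (8/39)u^3 - (16/13)u^2 - (56/39)u + 160/13
L_2(u) = (u + 3)(u - 7/2)(u - 5) / [-7/2] = -(2/7)u^3 + (11/7)u^2 + (16/7)u - 15
L_3(u) = (u + 3)(u - 7/2)(u - 4) / [12] = (1/12)u^3 - (3/8)u^2 - (17/24)u + 7/2
q(u) = (-8)·L_0 + (-5)·L_1 + (-8)·L_2 + 0·L_3
  (-8)·L_0(u) = (2/91)u^3 - (25/91)u^2 + (103/91)u - 20/13
  (-5)·L_1(u) = -(40/39)u^3 + (80/13)u^2 + (280/39)u - 800/13
  (-8)·L_2(u) = (16/7)u^3 - (88/7)u^2 - (128/7)u + 120
  0·L_3(u) = 0
Adding term by term: (50/39)u^3 - (87/13)u^2 - (389/39)u + 740/13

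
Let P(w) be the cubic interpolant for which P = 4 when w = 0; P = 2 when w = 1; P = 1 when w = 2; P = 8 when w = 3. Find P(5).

74

Evaluate each Lagrange basis at w = 5:
L_0(5) = (4)·(3)·(2)/[(-1)·(-2)·(-3)] = -4
L_1(5) = (5)·(3)·(2)/[(1)·(-1)·(-2)] = 15
L_2(5) = (5)·(4)·(2)/[(2)·(1)·(-1)] = -20
L_3(5) = (5)·(4)·(3)/[(3)·(2)·(1)] = 10
Sum: 4·(-4) + 2·(15) + 1·(-20) + 8·(10) = 74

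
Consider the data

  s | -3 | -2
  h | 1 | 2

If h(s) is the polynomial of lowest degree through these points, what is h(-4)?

Evaluate each Lagrange basis at s = -4:
L_0(-4) = (-2)/[(-1)] = 2
L_1(-4) = (-1)/[(1)] = -1
Sum: 1·(2) + 2·(-1) = 0

0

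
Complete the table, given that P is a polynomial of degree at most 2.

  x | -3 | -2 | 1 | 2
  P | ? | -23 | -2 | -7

The 3 known values determine P uniquely (degree ≤ 2).
Evaluate each Lagrange basis at x = -3:
L_0(-3) = (-4)·(-5)/[(-3)·(-4)] = 5/3
L_1(-3) = (-1)·(-5)/[(3)·(-1)] = -5/3
L_2(-3) = (-1)·(-4)/[(4)·(1)] = 1
Sum: (-23)·(5/3) + (-2)·(-5/3) + (-7)·(1) = -42

-42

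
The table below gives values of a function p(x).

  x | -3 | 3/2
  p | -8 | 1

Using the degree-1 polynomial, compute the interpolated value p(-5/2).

-7

L_0(-5/2) = (-4)/[(-9/2)] = 8/9
L_1(-5/2) = (1/2)/[(9/2)] = 1/9
Sum: (-8)·(8/9) + 1·(1/9) = -7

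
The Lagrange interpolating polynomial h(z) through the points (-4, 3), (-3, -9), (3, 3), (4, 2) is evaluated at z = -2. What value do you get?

L_0(-2) = (1)·(-5)·(-6)/[(-1)·(-7)·(-8)] = -15/28
L_1(-2) = (2)·(-5)·(-6)/[(1)·(-6)·(-7)] = 10/7
L_2(-2) = (2)·(1)·(-6)/[(7)·(6)·(-1)] = 2/7
L_3(-2) = (2)·(1)·(-5)/[(8)·(7)·(1)] = -5/28
Sum: 3·(-15/28) + (-9)·(10/7) + 3·(2/7) + 2·(-5/28) = -391/28

-391/28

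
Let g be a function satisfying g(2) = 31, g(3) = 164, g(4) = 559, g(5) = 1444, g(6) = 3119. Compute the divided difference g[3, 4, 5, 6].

50

g[3,4] = (559 - 164) / (4 - 3) = 395
g[4,5] = (1444 - 559) / (5 - 4) = 885
g[5,6] = (3119 - 1444) / (6 - 5) = 1675
g[3,4,5] = (885 - 395) / (5 - 3) = 245
g[4,5,6] = (1675 - 885) / (6 - 4) = 395
g[3,4,5,6] = (395 - 245) / (6 - 3) = 50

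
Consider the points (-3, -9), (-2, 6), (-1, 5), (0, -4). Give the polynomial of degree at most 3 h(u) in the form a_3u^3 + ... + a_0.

Newton's divided differences:
h[-3,-2] = (6 - (-9)) / (-2 - (-3)) = 15
h[-2,-1] = (5 - 6) / (-1 - (-2)) = -1
h[-1,0] = (-4 - 5) / (0 - (-1)) = -9
h[-3,-2,-1] = (-1 - 15) / (-1 - (-3)) = -8
h[-2,-1,0] = (-9 - (-1)) / (0 - (-2)) = -4
h[-3,-2,-1,0] = (-4 - (-8)) / (0 - (-3)) = 4/3
h(u) = -9 + 15·(u + 3) + (-8)·(u + 3)(u + 2) + (4/3)·(u + 3)(u + 2)(u + 1)
Expanding: h(u) = (4/3)u^3 - (31/3)u - 4

h(u) = (4/3)u^3 - (31/3)u - 4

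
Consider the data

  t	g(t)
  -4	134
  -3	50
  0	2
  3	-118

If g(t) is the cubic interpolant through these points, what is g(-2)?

Evaluate each Lagrange basis at t = -2:
L_0(-2) = (1)·(-2)·(-5)/[(-1)·(-4)·(-7)] = -5/14
L_1(-2) = (2)·(-2)·(-5)/[(1)·(-3)·(-6)] = 10/9
L_2(-2) = (2)·(1)·(-5)/[(4)·(3)·(-3)] = 5/18
L_3(-2) = (2)·(1)·(-2)/[(7)·(6)·(3)] = -2/63
Sum: 134·(-5/14) + 50·(10/9) + 2·(5/18) + (-118)·(-2/63) = 12

12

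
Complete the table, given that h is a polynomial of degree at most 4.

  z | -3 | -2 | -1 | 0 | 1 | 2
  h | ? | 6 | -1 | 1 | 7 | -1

14

The 5 known values determine h uniquely (degree ≤ 4).
Evaluate each Lagrange basis at z = -3:
L_0(-3) = (-2)·(-3)·(-4)·(-5)/[(-1)·(-2)·(-3)·(-4)] = 5
L_1(-3) = (-1)·(-3)·(-4)·(-5)/[(1)·(-1)·(-2)·(-3)] = -10
L_2(-3) = (-1)·(-2)·(-4)·(-5)/[(2)·(1)·(-1)·(-2)] = 10
L_3(-3) = (-1)·(-2)·(-3)·(-5)/[(3)·(2)·(1)·(-1)] = -5
L_4(-3) = (-1)·(-2)·(-3)·(-4)/[(4)·(3)·(2)·(1)] = 1
Sum: 6·(5) + (-1)·(-10) + 1·(10) + 7·(-5) + (-1)·(1) = 14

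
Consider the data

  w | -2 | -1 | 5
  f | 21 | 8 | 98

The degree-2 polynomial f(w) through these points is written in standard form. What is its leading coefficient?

The leading coefficient equals the top divided difference f[-2,-1,5].
f[-2,-1] = (8 - 21) / (-1 - (-2)) = -13
f[-1,5] = (98 - 8) / (5 - (-1)) = 15
f[-2,-1,5] = (15 - (-13)) / (5 - (-2)) = 4

4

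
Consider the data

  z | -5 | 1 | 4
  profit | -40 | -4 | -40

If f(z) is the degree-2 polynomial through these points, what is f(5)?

L_0(5) = (4)·(1)/[(-6)·(-9)] = 2/27
L_1(5) = (10)·(1)/[(6)·(-3)] = -5/9
L_2(5) = (10)·(4)/[(9)·(3)] = 40/27
Sum: (-40)·(2/27) + (-4)·(-5/9) + (-40)·(40/27) = -60

-60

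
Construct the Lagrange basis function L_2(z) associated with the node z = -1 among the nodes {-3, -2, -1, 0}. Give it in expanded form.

L_2(z) = (z + 3)(z + 2)z / [(2)·(1)·(-1)]
       = (z^3 + 5z^2 + 6z) / (-2)

L_2(z) = -(1/2)z^3 - (5/2)z^2 - 3z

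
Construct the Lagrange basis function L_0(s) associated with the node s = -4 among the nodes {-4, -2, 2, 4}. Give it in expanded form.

L_0(s) = (s + 2)(s - 2)(s - 4) / [(-2)·(-6)·(-8)]
       = (s^3 - 4s^2 - 4s + 16) / (-96)

L_0(s) = -(1/96)s^3 + (1/24)s^2 + (1/24)s - 1/6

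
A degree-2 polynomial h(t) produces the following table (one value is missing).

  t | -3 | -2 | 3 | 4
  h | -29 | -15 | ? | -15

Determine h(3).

-5

The 3 known values determine h uniquely (degree ≤ 2).
Evaluate each Lagrange basis at t = 3:
L_0(3) = (5)·(-1)/[(-1)·(-7)] = -5/7
L_1(3) = (6)·(-1)/[(1)·(-6)] = 1
L_2(3) = (6)·(5)/[(7)·(6)] = 5/7
Sum: (-29)·(-5/7) + (-15)·(1) + (-15)·(5/7) = -5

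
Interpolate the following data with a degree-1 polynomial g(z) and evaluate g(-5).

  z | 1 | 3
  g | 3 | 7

Evaluate each Lagrange basis at z = -5:
L_0(-5) = (-8)/[(-2)] = 4
L_1(-5) = (-6)/[(2)] = -3
Sum: 3·(4) + 7·(-3) = -9

-9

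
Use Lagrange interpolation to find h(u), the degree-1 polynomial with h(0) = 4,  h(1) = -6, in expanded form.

Build the Lagrange basis polynomials:
L_0(u) = (u - 1) / [-1] = -u + 1
L_1(u) = u / [1] = u
h(u) = 4·L_0 + (-6)·L_1
  4·L_0(u) = -4u + 4
  (-6)·L_1(u) = -6u
Adding term by term: -10u + 4

h(u) = -10u + 4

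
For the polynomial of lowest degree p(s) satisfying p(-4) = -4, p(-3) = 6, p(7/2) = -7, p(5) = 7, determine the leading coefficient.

Build the Lagrange basis polynomials:
L_0(s) = (s + 3)(s - 7/2)(s - 5) / [-135/2] = -(2/135)s^3 + (11/135)s^2 + (16/135)s - 7/9
L_1(s) = (s + 4)(s - 7/2)(s - 5) / [52] = (1/52)s^3 - (9/104)s^2 - (33/104)s + 35/26
L_2(s) = (s + 4)(s + 3)(s - 5) / [-585/8] = -(8/585)s^3 - (16/585)s^2 + (184/585)s + 32/39
L_3(s) = (s + 4)(s + 3)(s - 7/2) / [108] = (1/108)s^3 + (7/216)s^2 - (25/216)s - 7/18
p(s) = (-4)·L_0 + 6·L_1 + (-7)·L_2 + 7·L_3
Only the coefficient of s^3 is needed; take it from each L_i and combine:
(-4)·(-2/135) + 6·(1/52) + (-7)·(-8/585) + 7·(1/108) = 181/540

181/540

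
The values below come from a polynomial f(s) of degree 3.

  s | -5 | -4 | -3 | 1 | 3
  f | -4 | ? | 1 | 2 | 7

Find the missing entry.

The 4 known values determine f uniquely (degree ≤ 3).
Evaluate each Lagrange basis at s = -4:
L_0(-4) = (-1)·(-5)·(-7)/[(-2)·(-6)·(-8)] = 35/96
L_1(-4) = (1)·(-5)·(-7)/[(2)·(-4)·(-6)] = 35/48
L_2(-4) = (1)·(-1)·(-7)/[(6)·(4)·(-2)] = -7/48
L_3(-4) = (1)·(-1)·(-5)/[(8)·(6)·(2)] = 5/96
Sum: (-4)·(35/96) + 1·(35/48) + 2·(-7/48) + 7·(5/96) = -21/32

-21/32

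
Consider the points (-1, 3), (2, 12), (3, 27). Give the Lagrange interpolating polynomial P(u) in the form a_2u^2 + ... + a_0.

L_0(u) = (u - 2)(u - 3) / [12] = (1/12)u^2 - (5/12)u + 1/2
L_1(u) = (u + 1)(u - 3) / [-3] = -(1/3)u^2 + (2/3)u + 1
L_2(u) = (u + 1)(u - 2) / [4] = (1/4)u^2 - (1/4)u - 1/2
P(u) = 3·L_0 + 12·L_1 + 27·L_2
  3·L_0(u) = (1/4)u^2 - (5/4)u + 3/2
  12·L_1(u) = -4u^2 + 8u + 12
  27·L_2(u) = (27/4)u^2 - (27/4)u - 27/2
Adding term by term: 3u^2

P(u) = 3u^2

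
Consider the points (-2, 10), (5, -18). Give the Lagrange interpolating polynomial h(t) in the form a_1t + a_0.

L_0(t) = (t - 5) / [-7] = -(1/7)t + 5/7
L_1(t) = (t + 2) / [7] = (1/7)t + 2/7
h(t) = 10·L_0 + (-18)·L_1
  10·L_0(t) = -(10/7)t + 50/7
  (-18)·L_1(t) = -(18/7)t - 36/7
Adding term by term: -4t + 2

h(t) = -4t + 2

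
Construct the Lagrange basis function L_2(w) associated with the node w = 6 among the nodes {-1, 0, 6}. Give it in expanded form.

L_2(w) = (1/42)w^2 + (1/42)w

L_2(w) = (w + 1)w / [(7)·(6)]
       = (w^2 + w) / (42)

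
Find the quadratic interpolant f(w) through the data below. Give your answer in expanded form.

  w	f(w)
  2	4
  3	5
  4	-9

L_0(w) = (w - 3)(w - 4) / [2] = (1/2)w^2 - (7/2)w + 6
L_1(w) = (w - 2)(w - 4) / [-1] = -w^2 + 6w - 8
L_2(w) = (w - 2)(w - 3) / [2] = (1/2)w^2 - (5/2)w + 3
f(w) = 4·L_0 + 5·L_1 + (-9)·L_2
  4·L_0(w) = 2w^2 - 14w + 24
  5·L_1(w) = -5w^2 + 30w - 40
  (-9)·L_2(w) = -(9/2)w^2 + (45/2)w - 27
Adding term by term: -(15/2)w^2 + (77/2)w - 43

f(w) = -(15/2)w^2 + (77/2)w - 43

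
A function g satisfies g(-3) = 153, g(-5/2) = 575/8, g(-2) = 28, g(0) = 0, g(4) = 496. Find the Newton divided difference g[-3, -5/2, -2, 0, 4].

2

g[-3,-5/2] = (575/8 - 153) / (-5/2 - (-3)) = -649/4
g[-5/2,-2] = (28 - 575/8) / (-2 - (-5/2)) = -351/4
g[-2,0] = (0 - 28) / (0 - (-2)) = -14
g[0,4] = (496 - 0) / (4 - 0) = 124
g[-3,-5/2,-2] = (-351/4 - (-649/4)) / (-2 - (-3)) = 149/2
g[-5/2,-2,0] = (-14 - (-351/4)) / (0 - (-5/2)) = 59/2
g[-2,0,4] = (124 - (-14)) / (4 - (-2)) = 23
g[-3,-5/2,-2,0] = (59/2 - 149/2) / (0 - (-3)) = -15
g[-5/2,-2,0,4] = (23 - 59/2) / (4 - (-5/2)) = -1
g[-3,-5/2,-2,0,4] = (-1 - (-15)) / (4 - (-3)) = 2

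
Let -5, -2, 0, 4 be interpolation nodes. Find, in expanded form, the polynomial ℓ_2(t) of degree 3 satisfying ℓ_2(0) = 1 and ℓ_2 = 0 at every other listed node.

ℓ_2(t) = (t + 5)(t + 2)(t - 4) / [(5)·(2)·(-4)]
       = (t^3 + 3t^2 - 18t - 40) / (-40)

ℓ_2(t) = -(1/40)t^3 - (3/40)t^2 + (9/20)t + 1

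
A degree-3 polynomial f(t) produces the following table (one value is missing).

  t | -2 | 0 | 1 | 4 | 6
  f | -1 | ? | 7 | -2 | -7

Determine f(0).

The 4 known values determine f uniquely (degree ≤ 3).
Evaluate each Lagrange basis at t = 0:
L_0(0) = (-1)·(-4)·(-6)/[(-3)·(-6)·(-8)] = 1/6
L_1(0) = (2)·(-4)·(-6)/[(3)·(-3)·(-5)] = 16/15
L_2(0) = (2)·(-1)·(-6)/[(6)·(3)·(-2)] = -1/3
L_3(0) = (2)·(-1)·(-4)/[(8)·(5)·(2)] = 1/10
Sum: (-1)·(1/6) + 7·(16/15) + (-2)·(-1/3) + (-7)·(1/10) = 109/15

109/15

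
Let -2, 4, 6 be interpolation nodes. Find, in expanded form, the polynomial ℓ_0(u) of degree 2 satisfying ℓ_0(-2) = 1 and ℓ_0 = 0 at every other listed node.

ℓ_0(u) = (u - 4)(u - 6) / [(-6)·(-8)]
       = (u^2 - 10u + 24) / (48)

ℓ_0(u) = (1/48)u^2 - (5/24)u + 1/2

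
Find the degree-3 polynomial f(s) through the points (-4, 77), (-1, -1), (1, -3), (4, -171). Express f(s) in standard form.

Build the Lagrange basis polynomials:
L_0(s) = (s + 1)(s - 1)(s - 4) / [-120] = -(1/120)s^3 + (1/30)s^2 + (1/120)s - 1/30
L_1(s) = (s + 4)(s - 1)(s - 4) / [30] = (1/30)s^3 - (1/30)s^2 - (8/15)s + 8/15
L_2(s) = (s + 4)(s + 1)(s - 4) / [-30] = -(1/30)s^3 - (1/30)s^2 + (8/15)s + 8/15
L_3(s) = (s + 4)(s + 1)(s - 1) / [120] = (1/120)s^3 + (1/30)s^2 - (1/120)s - 1/30
f(s) = 77·L_0 + (-1)·L_1 + (-3)·L_2 + (-171)·L_3
  77·L_0(s) = -(77/120)s^3 + (77/30)s^2 + (77/120)s - 77/30
  (-1)·L_1(s) = -(1/30)s^3 + (1/30)s^2 + (8/15)s - 8/15
  (-3)·L_2(s) = (1/10)s^3 + (1/10)s^2 - (8/5)s - 8/5
  (-171)·L_3(s) = -(57/40)s^3 - (57/10)s^2 + (57/40)s + 57/10
Adding term by term: -2s^3 - 3s^2 + s + 1

f(s) = -2s^3 - 3s^2 + s + 1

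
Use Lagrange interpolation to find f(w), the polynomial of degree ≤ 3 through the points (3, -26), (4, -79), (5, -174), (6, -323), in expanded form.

f(w) = -2w^3 + 3w^2 + 1

L_0(w) = (w - 4)(w - 5)(w - 6) / [-6] = -(1/6)w^3 + (5/2)w^2 - (37/3)w + 20
L_1(w) = (w - 3)(w - 5)(w - 6) / [2] = (1/2)w^3 - 7w^2 + (63/2)w - 45
L_2(w) = (w - 3)(w - 4)(w - 6) / [-2] = -(1/2)w^3 + (13/2)w^2 - 27w + 36
L_3(w) = (w - 3)(w - 4)(w - 5) / [6] = (1/6)w^3 - 2w^2 + (47/6)w - 10
f(w) = (-26)·L_0 + (-79)·L_1 + (-174)·L_2 + (-323)·L_3
  (-26)·L_0(w) = (13/3)w^3 - 65w^2 + (962/3)w - 520
  (-79)·L_1(w) = -(79/2)w^3 + 553w^2 - (4977/2)w + 3555
  (-174)·L_2(w) = 87w^3 - 1131w^2 + 4698w - 6264
  (-323)·L_3(w) = -(323/6)w^3 + 646w^2 - (15181/6)w + 3230
Adding term by term: -2w^3 + 3w^2 + 1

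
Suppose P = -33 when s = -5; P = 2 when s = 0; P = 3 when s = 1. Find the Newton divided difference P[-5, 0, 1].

P[-5,0] = (2 - (-33)) / (0 - (-5)) = 7
P[0,1] = (3 - 2) / (1 - 0) = 1
P[-5,0,1] = (1 - 7) / (1 - (-5)) = -1

-1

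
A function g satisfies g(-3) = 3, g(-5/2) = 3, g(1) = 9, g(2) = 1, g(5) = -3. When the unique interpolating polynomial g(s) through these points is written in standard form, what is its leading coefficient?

The leading coefficient equals the top divided difference g[-3,-5/2,1,2,5].
g[-3,-5/2] = (3 - 3) / (-5/2 - (-3)) = 0
g[-5/2,1] = (9 - 3) / (1 - (-5/2)) = 12/7
g[1,2] = (1 - 9) / (2 - 1) = -8
g[2,5] = (-3 - 1) / (5 - 2) = -4/3
g[-3,-5/2,1] = (12/7 - 0) / (1 - (-3)) = 3/7
g[-5/2,1,2] = (-8 - 12/7) / (2 - (-5/2)) = -136/63
g[1,2,5] = (-4/3 - (-8)) / (5 - 1) = 5/3
g[-3,-5/2,1,2] = (-136/63 - 3/7) / (2 - (-3)) = -163/315
g[-5/2,1,2,5] = (5/3 - (-136/63)) / (5 - (-5/2)) = 482/945
g[-3,-5/2,1,2,5] = (482/945 - (-163/315)) / (5 - (-3)) = 971/7560

971/7560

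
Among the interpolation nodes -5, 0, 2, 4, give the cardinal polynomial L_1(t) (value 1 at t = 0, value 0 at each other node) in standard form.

L_1(t) = (1/40)t^3 - (1/40)t^2 - (11/20)t + 1

L_1(t) = (t + 5)(t - 2)(t - 4) / [(5)·(-2)·(-4)]
       = (t^3 - t^2 - 22t + 40) / (40)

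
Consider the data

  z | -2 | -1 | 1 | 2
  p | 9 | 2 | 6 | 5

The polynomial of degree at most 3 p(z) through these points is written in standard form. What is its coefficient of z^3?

The leading coefficient equals the top divided difference p[-2,-1,1,2].
p[-2,-1] = (2 - 9) / (-1 - (-2)) = -7
p[-1,1] = (6 - 2) / (1 - (-1)) = 2
p[1,2] = (5 - 6) / (2 - 1) = -1
p[-2,-1,1] = (2 - (-7)) / (1 - (-2)) = 3
p[-1,1,2] = (-1 - 2) / (2 - (-1)) = -1
p[-2,-1,1,2] = (-1 - 3) / (2 - (-2)) = -1

-1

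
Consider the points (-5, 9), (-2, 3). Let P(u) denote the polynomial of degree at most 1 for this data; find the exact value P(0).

-1

L_0(0) = (2)/[(-3)] = -2/3
L_1(0) = (5)/[(3)] = 5/3
Sum: 9·(-2/3) + 3·(5/3) = -1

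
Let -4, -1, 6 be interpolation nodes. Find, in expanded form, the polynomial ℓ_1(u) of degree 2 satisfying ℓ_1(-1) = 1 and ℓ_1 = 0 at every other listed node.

ℓ_1(u) = (u + 4)(u - 6) / [(3)·(-7)]
       = (u^2 - 2u - 24) / (-21)

ℓ_1(u) = -(1/21)u^2 + (2/21)u + 8/7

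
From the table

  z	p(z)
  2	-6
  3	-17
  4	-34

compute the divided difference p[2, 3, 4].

p[2,3] = (-17 - (-6)) / (3 - 2) = -11
p[3,4] = (-34 - (-17)) / (4 - 3) = -17
p[2,3,4] = (-17 - (-11)) / (4 - 2) = -3

-3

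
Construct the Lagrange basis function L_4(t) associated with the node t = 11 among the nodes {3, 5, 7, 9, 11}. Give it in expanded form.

L_4(t) = (1/384)t^4 - (1/16)t^3 + (103/192)t^2 - (31/16)t + 315/128

L_4(t) = (t - 3)(t - 5)(t - 7)(t - 9) / [(8)·(6)·(4)·(2)]
       = (t^4 - 24t^3 + 206t^2 - 744t + 945) / (384)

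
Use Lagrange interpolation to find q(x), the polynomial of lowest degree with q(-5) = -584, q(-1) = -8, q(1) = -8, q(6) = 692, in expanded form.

L_0(x) = (x + 1)(x - 1)(x - 6) / [-264] = -(1/264)x^3 + (1/44)x^2 + (1/264)x - 1/44
L_1(x) = (x + 5)(x - 1)(x - 6) / [56] = (1/56)x^3 - (1/28)x^2 - (29/56)x + 15/28
L_2(x) = (x + 5)(x + 1)(x - 6) / [-60] = -(1/60)x^3 + (31/60)x + 1/2
L_3(x) = (x + 5)(x + 1)(x - 1) / [385] = (1/385)x^3 + (1/77)x^2 - (1/385)x - 1/77
q(x) = (-584)·L_0 + (-8)·L_1 + (-8)·L_2 + 692·L_3
  (-584)·L_0(x) = (73/33)x^3 - (146/11)x^2 - (73/33)x + 146/11
  (-8)·L_1(x) = -(1/7)x^3 + (2/7)x^2 + (29/7)x - 30/7
  (-8)·L_2(x) = (2/15)x^3 - (62/15)x - 4
  692·L_3(x) = (692/385)x^3 + (692/77)x^2 - (692/385)x - 692/77
Adding term by term: 4x^3 - 4x^2 - 4x - 4

q(x) = 4x^3 - 4x^2 - 4x - 4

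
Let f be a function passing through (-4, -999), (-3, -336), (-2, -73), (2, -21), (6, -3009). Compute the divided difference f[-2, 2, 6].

f[-2,2] = (-21 - (-73)) / (2 - (-2)) = 13
f[2,6] = (-3009 - (-21)) / (6 - 2) = -747
f[-2,2,6] = (-747 - 13) / (6 - (-2)) = -95

-95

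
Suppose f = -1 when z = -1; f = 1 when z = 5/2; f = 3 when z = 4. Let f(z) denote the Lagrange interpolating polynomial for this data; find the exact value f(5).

Evaluate each Lagrange basis at z = 5:
L_0(5) = (5/2)·(1)/[(-7/2)·(-5)] = 1/7
L_1(5) = (6)·(1)/[(7/2)·(-3/2)] = -8/7
L_2(5) = (6)·(5/2)/[(5)·(3/2)] = 2
Sum: (-1)·(1/7) + 1·(-8/7) + 3·(2) = 33/7

33/7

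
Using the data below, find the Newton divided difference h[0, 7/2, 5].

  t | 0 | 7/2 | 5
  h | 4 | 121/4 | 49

h[0,7/2] = (121/4 - 4) / (7/2 - 0) = 15/2
h[7/2,5] = (49 - 121/4) / (5 - 7/2) = 25/2
h[0,7/2,5] = (25/2 - 15/2) / (5 - 0) = 1

1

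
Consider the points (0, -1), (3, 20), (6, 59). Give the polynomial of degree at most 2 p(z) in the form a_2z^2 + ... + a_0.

Build the Lagrange basis polynomials:
L_0(z) = (z - 3)(z - 6) / [18] = (1/18)z^2 - (1/2)z + 1
L_1(z) = z(z - 6) / [-9] = -(1/9)z^2 + (2/3)z
L_2(z) = z(z - 3) / [18] = (1/18)z^2 - (1/6)z
p(z) = (-1)·L_0 + 20·L_1 + 59·L_2
  (-1)·L_0(z) = -(1/18)z^2 + (1/2)z - 1
  20·L_1(z) = -(20/9)z^2 + (40/3)z
  59·L_2(z) = (59/18)z^2 - (59/6)z
Adding term by term: z^2 + 4z - 1

p(z) = z^2 + 4z - 1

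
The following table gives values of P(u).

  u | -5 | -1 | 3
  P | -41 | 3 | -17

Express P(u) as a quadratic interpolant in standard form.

Newton's divided differences:
P[-5,-1] = (3 - (-41)) / (-1 - (-5)) = 11
P[-1,3] = (-17 - 3) / (3 - (-1)) = -5
P[-5,-1,3] = (-5 - 11) / (3 - (-5)) = -2
P(u) = -41 + 11·(u + 5) + (-2)·(u + 5)(u + 1)
Expanding: P(u) = -2u^2 - u + 4

P(u) = -2u^2 - u + 4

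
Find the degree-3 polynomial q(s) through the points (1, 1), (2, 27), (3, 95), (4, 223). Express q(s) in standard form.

q(s) = 3s^3 + 3s^2 - 4s - 1

Newton's divided differences:
q[1,2] = (27 - 1) / (2 - 1) = 26
q[2,3] = (95 - 27) / (3 - 2) = 68
q[3,4] = (223 - 95) / (4 - 3) = 128
q[1,2,3] = (68 - 26) / (3 - 1) = 21
q[2,3,4] = (128 - 68) / (4 - 2) = 30
q[1,2,3,4] = (30 - 21) / (4 - 1) = 3
q(s) = 1 + 26·(s - 1) + 21·(s - 1)(s - 2) + 3·(s - 1)(s - 2)(s - 3)
Expanding: q(s) = 3s^3 + 3s^2 - 4s - 1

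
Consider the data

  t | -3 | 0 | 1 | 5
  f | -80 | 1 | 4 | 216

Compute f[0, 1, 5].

f[0,1] = (4 - 1) / (1 - 0) = 3
f[1,5] = (216 - 4) / (5 - 1) = 53
f[0,1,5] = (53 - 3) / (5 - 0) = 10

10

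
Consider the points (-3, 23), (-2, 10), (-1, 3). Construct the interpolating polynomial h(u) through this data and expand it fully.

L_0(u) = (u + 2)(u + 1) / [2] = (1/2)u^2 + (3/2)u + 1
L_1(u) = (u + 3)(u + 1) / [-1] = -u^2 - 4u - 3
L_2(u) = (u + 3)(u + 2) / [2] = (1/2)u^2 + (5/2)u + 3
h(u) = 23·L_0 + 10·L_1 + 3·L_2
  23·L_0(u) = (23/2)u^2 + (69/2)u + 23
  10·L_1(u) = -10u^2 - 40u - 30
  3·L_2(u) = (3/2)u^2 + (15/2)u + 9
Adding term by term: 3u^2 + 2u + 2

h(u) = 3u^2 + 2u + 2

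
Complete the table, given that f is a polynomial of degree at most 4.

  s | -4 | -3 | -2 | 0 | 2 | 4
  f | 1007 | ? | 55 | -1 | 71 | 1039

311

The 5 known values determine f uniquely (degree ≤ 4).
Evaluate each Lagrange basis at s = -3:
L_0(-3) = (-1)·(-3)·(-5)·(-7)/[(-2)·(-4)·(-6)·(-8)] = 35/128
L_1(-3) = (1)·(-3)·(-5)·(-7)/[(2)·(-2)·(-4)·(-6)] = 35/32
L_2(-3) = (1)·(-1)·(-5)·(-7)/[(4)·(2)·(-2)·(-4)] = -35/64
L_3(-3) = (1)·(-1)·(-3)·(-7)/[(6)·(4)·(2)·(-2)] = 7/32
L_4(-3) = (1)·(-1)·(-3)·(-5)/[(8)·(6)·(4)·(2)] = -5/128
Sum: 1007·(35/128) + 55·(35/32) + (-1)·(-35/64) + 71·(7/32) + 1039·(-5/128) = 311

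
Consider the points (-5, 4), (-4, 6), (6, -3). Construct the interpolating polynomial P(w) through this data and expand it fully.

Build the Lagrange basis polynomials:
L_0(w) = (w + 4)(w - 6) / [11] = (1/11)w^2 - (2/11)w - 24/11
L_1(w) = (w + 5)(w - 6) / [-10] = -(1/10)w^2 + (1/10)w + 3
L_2(w) = (w + 5)(w + 4) / [110] = (1/110)w^2 + (9/110)w + 2/11
P(w) = 4·L_0 + 6·L_1 + (-3)·L_2
  4·L_0(w) = (4/11)w^2 - (8/11)w - 96/11
  6·L_1(w) = -(3/5)w^2 + (3/5)w + 18
  (-3)·L_2(w) = -(3/110)w^2 - (27/110)w - 6/11
Adding term by term: -(29/110)w^2 - (41/110)w + 96/11

P(w) = -(29/110)w^2 - (41/110)w + 96/11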